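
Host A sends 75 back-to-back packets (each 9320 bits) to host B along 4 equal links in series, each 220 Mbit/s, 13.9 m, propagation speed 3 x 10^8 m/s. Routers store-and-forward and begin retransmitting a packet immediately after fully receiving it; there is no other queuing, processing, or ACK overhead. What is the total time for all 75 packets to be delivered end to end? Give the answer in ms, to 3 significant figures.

3.30 ms

Per-hop transmission t_tx = L/R = 9320/220000000 = 0.0423636 ms.
Per-hop propagation t_prop = 13.9/300000000 = 4.63333e-05 ms.
Pipeline fill: first packet needs 4·t_tx to clear all hops; remaining 74 packets each add one t_tx.
Total = (4+75-1)·t_tx + 4·t_prop = 78·0.0423636 + 4·4.63333e-05 = 3.30 ms.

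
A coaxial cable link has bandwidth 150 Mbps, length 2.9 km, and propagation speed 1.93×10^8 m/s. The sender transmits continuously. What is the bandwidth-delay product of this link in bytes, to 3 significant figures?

282 bytes

Propagation delay = 2900 / 193000000 = 1.50259e-05 s.
BDP = R × t_prop = 150000000 × 1.50259e-05 = 2253.89 bits.
In bytes: 2253.89/8 = 282 bytes.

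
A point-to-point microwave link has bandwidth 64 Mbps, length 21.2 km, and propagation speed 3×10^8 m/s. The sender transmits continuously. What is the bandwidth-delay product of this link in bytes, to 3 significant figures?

565 bytes

Propagation delay = 21200 / 300000000 = 7.06667e-05 s.
BDP = R × t_prop = 64000000 × 7.06667e-05 = 4522.67 bits.
In bytes: 4522.67/8 = 565 bytes.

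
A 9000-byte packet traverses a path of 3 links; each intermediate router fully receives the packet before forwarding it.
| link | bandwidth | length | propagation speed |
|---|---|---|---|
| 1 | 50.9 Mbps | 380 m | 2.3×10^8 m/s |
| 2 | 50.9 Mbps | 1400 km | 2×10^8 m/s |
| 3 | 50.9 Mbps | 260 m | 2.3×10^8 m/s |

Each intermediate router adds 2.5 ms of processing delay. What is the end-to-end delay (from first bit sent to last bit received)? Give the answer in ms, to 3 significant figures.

L = 9000 × 8 = 72000 bits.
Transmission delay per hop = L/R = 72000/50900000 = 1.41454 ms; 3 hops → 4.24361 ms.
Propagation delays (d/s per hop): 0.00165217, 7, 0.00113043 ms; sum = 7.00278 ms.
Processing at 2 router(s): 2 × 2.5 ms = 5 ms.
End-to-end = 16.2 ms.

16.2 ms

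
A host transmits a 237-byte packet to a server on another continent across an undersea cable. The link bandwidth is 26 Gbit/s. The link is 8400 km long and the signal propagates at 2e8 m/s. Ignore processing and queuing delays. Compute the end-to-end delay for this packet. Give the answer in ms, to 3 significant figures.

42.0 ms

L = 237 × 8 = 1896 bits.
Transmission delay = L/R = 1896 / 26000000000 = 7.29231e-05 ms.
Propagation delay = d/s = 8400000 m / 200000000 m/s = 42 ms.
Total = 42.0 ms.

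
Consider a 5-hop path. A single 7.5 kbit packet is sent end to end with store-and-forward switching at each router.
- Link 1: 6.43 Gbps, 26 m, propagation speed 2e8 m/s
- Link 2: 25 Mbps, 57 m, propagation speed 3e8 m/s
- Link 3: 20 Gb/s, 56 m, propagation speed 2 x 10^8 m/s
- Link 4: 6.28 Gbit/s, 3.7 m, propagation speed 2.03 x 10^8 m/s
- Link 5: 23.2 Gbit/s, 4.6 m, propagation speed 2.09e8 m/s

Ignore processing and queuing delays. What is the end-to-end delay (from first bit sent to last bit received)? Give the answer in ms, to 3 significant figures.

0.304 ms

L = 7500 bits.
Transmission delays (L/R per hop): 0.00116641, 0.3, 0.000375, 0.00119427, 0.000323276 ms; sum = 0.303059 ms.
Propagation delays (d/s per hop): 0.00013, 0.00019, 0.00028, 1.82266e-05, 2.20096e-05 ms; sum = 0.000640236 ms.
End-to-end = 0.304 ms.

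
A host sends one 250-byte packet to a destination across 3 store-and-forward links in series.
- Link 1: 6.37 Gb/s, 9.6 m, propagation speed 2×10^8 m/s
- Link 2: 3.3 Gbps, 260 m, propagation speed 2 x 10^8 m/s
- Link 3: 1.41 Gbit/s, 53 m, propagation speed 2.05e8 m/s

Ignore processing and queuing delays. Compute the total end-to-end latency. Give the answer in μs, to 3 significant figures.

3.95 μs

L = 250 × 8 = 2000 bits.
Transmission delays (L/R per hop): 0.313972, 0.606061, 1.41844 μs; sum = 2.33847 μs.
Propagation delays (d/s per hop): 0.048, 1.3, 0.258537 μs; sum = 1.60654 μs.
End-to-end = 3.95 μs.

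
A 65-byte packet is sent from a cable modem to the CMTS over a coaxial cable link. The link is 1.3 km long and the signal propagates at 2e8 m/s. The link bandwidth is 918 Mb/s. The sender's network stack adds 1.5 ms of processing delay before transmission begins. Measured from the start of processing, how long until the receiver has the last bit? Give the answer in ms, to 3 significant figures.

1.51 ms

L = 65 × 8 = 520 bits.
Transmission delay = L/R = 520 / 918000000 = 0.000566449 ms.
Propagation delay = d/s = 1300 m / 200000000 m/s = 0.0065 ms.
Plus processing delay 1.5 ms = 1.5 ms.
Total = 1.51 ms.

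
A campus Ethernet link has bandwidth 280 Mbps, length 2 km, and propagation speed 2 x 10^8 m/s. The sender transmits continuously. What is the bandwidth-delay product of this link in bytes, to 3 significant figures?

Propagation delay = 2000 / 200000000 = 1e-05 s.
BDP = R × t_prop = 280000000 × 1e-05 = 2800 bits.
In bytes: 2800/8 = 350 bytes.

350 bytes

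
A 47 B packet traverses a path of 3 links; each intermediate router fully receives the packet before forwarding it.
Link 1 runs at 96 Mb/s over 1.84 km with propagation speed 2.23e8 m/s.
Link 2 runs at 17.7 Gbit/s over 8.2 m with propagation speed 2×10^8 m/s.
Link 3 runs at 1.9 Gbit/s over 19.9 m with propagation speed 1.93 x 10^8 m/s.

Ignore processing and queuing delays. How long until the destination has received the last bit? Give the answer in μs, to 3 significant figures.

L = 47 × 8 = 376 bits.
Transmission delays (L/R per hop): 3.91667, 0.0212429, 0.197895 μs; sum = 4.1358 μs.
Propagation delays (d/s per hop): 8.25112, 0.041, 0.103109 μs; sum = 8.39523 μs.
End-to-end = 12.5 μs.

12.5 μs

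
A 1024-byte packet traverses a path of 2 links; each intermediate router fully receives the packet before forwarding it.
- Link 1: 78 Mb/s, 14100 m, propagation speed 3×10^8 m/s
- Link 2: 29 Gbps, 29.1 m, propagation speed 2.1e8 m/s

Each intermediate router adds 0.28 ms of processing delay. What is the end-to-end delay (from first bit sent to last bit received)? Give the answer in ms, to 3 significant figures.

L = 1024 × 8 = 8192 bits.
Transmission delays (L/R per hop): 0.105026, 0.000282483 ms; sum = 0.105308 ms.
Propagation delays (d/s per hop): 0.047, 0.000138571 ms; sum = 0.0471386 ms.
Processing at 1 router(s): 1 × 0.28 ms = 0.28 ms.
End-to-end = 0.432 ms.

0.432 ms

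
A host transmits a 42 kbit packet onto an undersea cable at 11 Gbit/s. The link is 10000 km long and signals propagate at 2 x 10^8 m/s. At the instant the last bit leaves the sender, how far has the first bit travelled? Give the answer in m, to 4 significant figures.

763.6 m

t_tx = L/R = 42000/11000000000 = 3.81818e-06 s.
Distance = s × t_tx = 200000000 × 3.81818e-06 = 763.6 m.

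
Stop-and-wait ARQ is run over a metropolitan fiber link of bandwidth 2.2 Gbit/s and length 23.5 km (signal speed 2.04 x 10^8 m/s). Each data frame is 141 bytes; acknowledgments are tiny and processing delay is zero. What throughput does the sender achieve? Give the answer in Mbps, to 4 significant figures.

t_tx = L/R = 1128/2200000000 = 5.12727e-07 s.
t_prop = 23500/204000000 = 0.000115196 s; RTT = 0.000230392 s.
Cycle = t_tx + RTT = 0.000230905 s.
Throughput = L / cycle = 1128 / 0.000230905 = 4.885 Mbps.

4.885 Mbps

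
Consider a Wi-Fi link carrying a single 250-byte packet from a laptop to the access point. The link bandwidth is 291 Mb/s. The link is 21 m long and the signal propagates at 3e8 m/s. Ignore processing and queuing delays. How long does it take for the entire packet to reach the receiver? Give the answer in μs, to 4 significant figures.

L = 250 × 8 = 2000 bits.
Transmission delay = L/R = 2000 / 291000000 = 6.87285 μs.
Propagation delay = d/s = 21 m / 300000000 m/s = 0.07 μs.
Total = 6.943 μs.

6.943 μs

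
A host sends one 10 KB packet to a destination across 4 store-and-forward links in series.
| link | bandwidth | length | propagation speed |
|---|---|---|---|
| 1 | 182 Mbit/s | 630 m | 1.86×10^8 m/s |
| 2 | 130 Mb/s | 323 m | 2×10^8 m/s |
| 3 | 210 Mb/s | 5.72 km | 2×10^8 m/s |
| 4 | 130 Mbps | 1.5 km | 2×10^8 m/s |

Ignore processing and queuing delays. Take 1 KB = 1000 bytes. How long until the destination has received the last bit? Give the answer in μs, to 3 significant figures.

2090 μs

L = 80000 bits.
Transmission delays (L/R per hop): 439.56, 615.385, 380.952, 615.385 μs; sum = 2051.28 μs.
Propagation delays (d/s per hop): 3.3871, 1.615, 28.6, 7.5 μs; sum = 41.1021 μs.
End-to-end = 2090 μs.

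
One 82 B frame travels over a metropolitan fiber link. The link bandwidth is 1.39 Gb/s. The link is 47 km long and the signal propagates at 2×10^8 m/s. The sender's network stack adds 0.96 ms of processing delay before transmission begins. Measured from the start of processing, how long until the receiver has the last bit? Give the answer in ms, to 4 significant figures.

1.195 ms

L = 82 × 8 = 656 bits.
Transmission delay = L/R = 656 / 1390000000 = 0.000471942 ms.
Propagation delay = d/s = 47000 m / 200000000 m/s = 0.235 ms.
Plus processing delay 0.96 ms = 0.96 ms.
Total = 1.195 ms.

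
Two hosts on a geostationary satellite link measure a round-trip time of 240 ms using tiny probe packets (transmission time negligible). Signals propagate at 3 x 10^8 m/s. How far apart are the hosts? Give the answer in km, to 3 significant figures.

36000 km

One-way propagation = RTT/2 = 120 ms.
d = s × t = 300000000 × 0.12 = 36000 km.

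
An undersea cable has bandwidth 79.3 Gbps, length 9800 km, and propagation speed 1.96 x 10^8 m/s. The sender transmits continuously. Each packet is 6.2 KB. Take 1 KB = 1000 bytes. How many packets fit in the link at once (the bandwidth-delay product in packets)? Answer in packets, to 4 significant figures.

Propagation delay = 9800000 / 196000000 = 0.05 s.
BDP = R × t_prop = 79300000000 × 0.05 = 3965000000 bits.
In packets of 49600 bits: 79940 packets.

79940 packets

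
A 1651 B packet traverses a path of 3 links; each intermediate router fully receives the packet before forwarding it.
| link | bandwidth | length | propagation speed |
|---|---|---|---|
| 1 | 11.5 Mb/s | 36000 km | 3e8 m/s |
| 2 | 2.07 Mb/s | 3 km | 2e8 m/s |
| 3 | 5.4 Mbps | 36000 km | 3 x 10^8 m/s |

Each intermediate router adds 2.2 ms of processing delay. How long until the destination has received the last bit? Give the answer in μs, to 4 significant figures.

254400 μs

L = 1651 × 8 = 13208 bits.
Transmission delays (L/R per hop): 1148.52, 6380.68, 2445.93 μs; sum = 9975.12 μs.
Propagation delays (d/s per hop): 120000, 15, 120000 μs; sum = 240015 μs.
Processing at 2 router(s): 2 × 2.2 ms = 4400 μs.
End-to-end = 254400 μs.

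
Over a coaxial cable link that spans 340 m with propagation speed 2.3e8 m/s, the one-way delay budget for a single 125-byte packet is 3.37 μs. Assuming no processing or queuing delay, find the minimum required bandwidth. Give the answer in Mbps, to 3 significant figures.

L = 1000 bits.
Propagation delay = 340 / 2.3e+08 = 1.47826 μs.
Transmission budget = 3.37 − 1.47826 = 1.89174 μs.
R ≥ L / t_tx = 1000 bits / 1.89174e-06 s = 529 Mbps.

529 Mbps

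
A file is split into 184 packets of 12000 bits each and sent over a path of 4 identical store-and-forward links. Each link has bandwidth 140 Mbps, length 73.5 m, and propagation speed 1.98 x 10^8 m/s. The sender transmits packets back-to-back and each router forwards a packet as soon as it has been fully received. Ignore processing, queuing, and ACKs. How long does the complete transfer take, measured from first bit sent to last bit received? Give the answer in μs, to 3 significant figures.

Per-hop transmission t_tx = L/R = 12000/140000000 = 85.7143 μs.
Per-hop propagation t_prop = 73.5/198000000 = 0.371212 μs.
Pipeline fill: first packet needs 4·t_tx to clear all hops; remaining 183 packets each add one t_tx.
Total = (4+184-1)·t_tx + 4·t_prop = 187·85.7143 + 4·0.371212 = 16000 μs.

16000 μs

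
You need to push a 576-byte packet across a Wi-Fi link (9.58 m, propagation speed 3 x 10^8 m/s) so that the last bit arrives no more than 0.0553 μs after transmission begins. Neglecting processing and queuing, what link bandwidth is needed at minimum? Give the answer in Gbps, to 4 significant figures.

L = 4608 bits.
Propagation delay = 9.58 / 300000000 = 0.0319333 μs.
Transmission budget = 0.0553 − 0.0319333 = 0.0233667 μs.
R ≥ L / t_tx = 4608 bits / 2.33667e-08 s = 197.2 Gbps.

197.2 Gbps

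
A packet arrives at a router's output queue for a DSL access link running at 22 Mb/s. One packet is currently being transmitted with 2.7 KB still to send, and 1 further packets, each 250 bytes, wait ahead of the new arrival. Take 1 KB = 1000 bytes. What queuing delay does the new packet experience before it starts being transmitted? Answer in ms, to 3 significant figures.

Each queued packet: L/R = 2000/22000000 = 0.0909091 ms.
1 queued → 0.0909091 ms.
Plus remaining 21600 bits of current packet: 0.981818 ms.
Queuing delay = 1.07 ms.

1.07 ms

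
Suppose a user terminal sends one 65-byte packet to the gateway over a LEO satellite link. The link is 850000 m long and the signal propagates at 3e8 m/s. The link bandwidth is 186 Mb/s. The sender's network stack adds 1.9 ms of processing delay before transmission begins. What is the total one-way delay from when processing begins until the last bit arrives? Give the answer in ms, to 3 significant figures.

4.74 ms

L = 65 × 8 = 520 bits.
Transmission delay = L/R = 520 / 186000000 = 0.0027957 ms.
Propagation delay = d/s = 850000 m / 300000000 m/s = 2.83333 ms.
Plus processing delay 1.9 ms = 1.9 ms.
Total = 4.74 ms.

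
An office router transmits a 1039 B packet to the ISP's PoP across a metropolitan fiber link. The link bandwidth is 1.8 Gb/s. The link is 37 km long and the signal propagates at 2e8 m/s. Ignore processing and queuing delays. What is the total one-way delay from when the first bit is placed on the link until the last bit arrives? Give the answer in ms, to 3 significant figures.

0.190 ms

L = 1039 × 8 = 8312 bits.
Transmission delay = L/R = 8312 / 1800000000 = 0.00461778 ms.
Propagation delay = d/s = 37000 m / 200000000 m/s = 0.185 ms.
Total = 0.190 ms.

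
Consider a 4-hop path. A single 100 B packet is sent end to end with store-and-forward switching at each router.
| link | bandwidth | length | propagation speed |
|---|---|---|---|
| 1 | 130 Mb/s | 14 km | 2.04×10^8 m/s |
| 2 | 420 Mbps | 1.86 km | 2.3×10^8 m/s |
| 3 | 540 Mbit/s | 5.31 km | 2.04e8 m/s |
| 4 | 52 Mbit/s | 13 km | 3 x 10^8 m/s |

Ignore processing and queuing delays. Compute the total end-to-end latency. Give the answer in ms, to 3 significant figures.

L = 100 × 8 = 800 bits.
Transmission delays (L/R per hop): 0.00615385, 0.00190476, 0.00148148, 0.0153846 ms; sum = 0.0249247 ms.
Propagation delays (d/s per hop): 0.0686275, 0.00808696, 0.0260294, 0.0433333 ms; sum = 0.146077 ms.
End-to-end = 0.171 ms.

0.171 ms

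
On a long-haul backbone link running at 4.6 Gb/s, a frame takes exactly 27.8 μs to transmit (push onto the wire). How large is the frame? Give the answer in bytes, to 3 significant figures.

16000 bytes

L = R × t_tx = 4600000000 b/s × 2.78e-05 s = 127880 bits.
In bytes: 127880 / 8 = 16000 bytes.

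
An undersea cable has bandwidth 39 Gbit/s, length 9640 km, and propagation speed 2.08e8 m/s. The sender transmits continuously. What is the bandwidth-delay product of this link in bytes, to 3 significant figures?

Propagation delay = 9640000 / 208000000 = 0.0463462 s.
BDP = R × t_prop = 39000000000 × 0.0463462 = 1807500000 bits.
In bytes: 1807500000/8 = 226000000 bytes.

226000000 bytes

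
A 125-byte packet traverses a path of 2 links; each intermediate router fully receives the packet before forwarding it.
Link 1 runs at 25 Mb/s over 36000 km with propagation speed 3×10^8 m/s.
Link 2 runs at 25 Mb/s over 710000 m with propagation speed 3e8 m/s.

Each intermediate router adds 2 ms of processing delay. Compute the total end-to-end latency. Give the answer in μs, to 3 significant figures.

124000 μs

L = 125 × 8 = 1000 bits.
Transmission delay per hop = L/R = 1000/25000000 = 40 μs; 2 hops → 80 μs.
Propagation delays (d/s per hop): 120000, 2366.67 μs; sum = 122367 μs.
Processing at 1 router(s): 1 × 2 ms = 2000 μs.
End-to-end = 124000 μs.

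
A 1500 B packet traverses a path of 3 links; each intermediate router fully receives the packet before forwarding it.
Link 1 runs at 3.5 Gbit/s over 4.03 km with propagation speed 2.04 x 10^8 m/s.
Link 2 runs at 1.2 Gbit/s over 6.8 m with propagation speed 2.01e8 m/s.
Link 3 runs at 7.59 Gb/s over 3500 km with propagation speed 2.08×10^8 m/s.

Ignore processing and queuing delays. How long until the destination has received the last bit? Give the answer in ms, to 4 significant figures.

L = 1500 × 8 = 12000 bits.
Transmission delays (L/R per hop): 0.00342857, 0.01, 0.00158103 ms; sum = 0.0150096 ms.
Propagation delays (d/s per hop): 0.0197549, 3.38308e-05, 16.8269 ms; sum = 16.8467 ms.
End-to-end = 16.86 ms.

16.86 ms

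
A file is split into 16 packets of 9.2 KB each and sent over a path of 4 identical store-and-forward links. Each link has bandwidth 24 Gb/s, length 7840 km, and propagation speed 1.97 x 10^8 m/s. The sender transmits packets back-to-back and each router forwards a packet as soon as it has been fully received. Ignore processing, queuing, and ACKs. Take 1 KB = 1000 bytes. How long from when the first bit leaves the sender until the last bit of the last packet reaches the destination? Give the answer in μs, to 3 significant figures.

159000 μs

Per-hop transmission t_tx = L/R = 73600/24000000000 = 3.06667 μs.
Per-hop propagation t_prop = 7840000/197000000 = 39797 μs.
Pipeline fill: first packet needs 4·t_tx to clear all hops; remaining 15 packets each add one t_tx.
Total = (4+16-1)·t_tx + 4·t_prop = 19·3.06667 + 4·39797 = 159000 μs.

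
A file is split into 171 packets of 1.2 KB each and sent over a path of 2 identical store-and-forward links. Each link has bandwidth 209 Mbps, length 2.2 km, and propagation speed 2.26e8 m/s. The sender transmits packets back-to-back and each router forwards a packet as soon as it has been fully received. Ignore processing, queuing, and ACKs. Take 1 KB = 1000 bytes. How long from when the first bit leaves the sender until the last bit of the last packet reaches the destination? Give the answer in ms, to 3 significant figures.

Per-hop transmission t_tx = L/R = 9600/209000000 = 0.045933 ms.
Per-hop propagation t_prop = 2200/2.26e+08 = 0.00973451 ms.
Pipeline fill: first packet needs 2·t_tx to clear all hops; remaining 170 packets each add one t_tx.
Total = (2+171-1)·t_tx + 2·t_prop = 172·0.045933 + 2·0.00973451 = 7.92 ms.

7.92 ms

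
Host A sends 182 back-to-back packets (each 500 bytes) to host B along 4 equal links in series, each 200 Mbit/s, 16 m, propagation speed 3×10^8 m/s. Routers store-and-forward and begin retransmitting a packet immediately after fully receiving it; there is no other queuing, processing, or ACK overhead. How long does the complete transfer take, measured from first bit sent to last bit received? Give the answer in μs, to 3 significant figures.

Per-hop transmission t_tx = L/R = 4000/200000000 = 20 μs.
Per-hop propagation t_prop = 16/300000000 = 0.0533333 μs.
Pipeline fill: first packet needs 4·t_tx to clear all hops; remaining 181 packets each add one t_tx.
Total = (4+182-1)·t_tx + 4·t_prop = 185·20 + 4·0.0533333 = 3700 μs.

3700 μs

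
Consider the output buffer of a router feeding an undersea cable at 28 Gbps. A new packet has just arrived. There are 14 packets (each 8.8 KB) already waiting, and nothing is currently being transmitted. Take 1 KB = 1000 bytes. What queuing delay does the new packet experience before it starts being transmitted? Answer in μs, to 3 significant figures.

Each queued packet: L/R = 70400/28000000000 = 2.51429 μs.
14 queued → 35.2 μs.
Queuing delay = 35.2 μs.

35.2 μs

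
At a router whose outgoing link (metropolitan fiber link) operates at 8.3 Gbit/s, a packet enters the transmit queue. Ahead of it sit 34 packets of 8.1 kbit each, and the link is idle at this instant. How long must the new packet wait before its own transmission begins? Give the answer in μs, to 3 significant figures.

Each queued packet: L/R = 8100/8.3e+09 = 0.975904 μs.
34 queued → 33.1807 μs.
Queuing delay = 33.2 μs.

33.2 μs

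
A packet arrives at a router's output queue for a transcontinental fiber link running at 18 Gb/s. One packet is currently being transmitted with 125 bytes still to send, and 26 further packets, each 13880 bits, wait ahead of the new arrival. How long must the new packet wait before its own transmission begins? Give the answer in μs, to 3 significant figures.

20.1 μs

Each queued packet: L/R = 13880/18000000000 = 0.771111 μs.
26 queued → 20.0489 μs.
Plus remaining 1000 bits of current packet: 0.0555556 μs.
Queuing delay = 20.1 μs.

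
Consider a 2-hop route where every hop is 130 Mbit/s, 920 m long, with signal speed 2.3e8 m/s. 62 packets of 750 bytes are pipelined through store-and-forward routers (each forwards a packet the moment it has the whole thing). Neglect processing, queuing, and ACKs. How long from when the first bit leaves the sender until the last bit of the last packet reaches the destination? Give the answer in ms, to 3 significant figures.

Per-hop transmission t_tx = L/R = 6000/130000000 = 0.0461538 ms.
Per-hop propagation t_prop = 920/2.3e+08 = 0.004 ms.
Pipeline fill: first packet needs 2·t_tx to clear all hops; remaining 61 packets each add one t_tx.
Total = (2+62-1)·t_tx + 2·t_prop = 63·0.0461538 + 2·0.004 = 2.92 ms.

2.92 ms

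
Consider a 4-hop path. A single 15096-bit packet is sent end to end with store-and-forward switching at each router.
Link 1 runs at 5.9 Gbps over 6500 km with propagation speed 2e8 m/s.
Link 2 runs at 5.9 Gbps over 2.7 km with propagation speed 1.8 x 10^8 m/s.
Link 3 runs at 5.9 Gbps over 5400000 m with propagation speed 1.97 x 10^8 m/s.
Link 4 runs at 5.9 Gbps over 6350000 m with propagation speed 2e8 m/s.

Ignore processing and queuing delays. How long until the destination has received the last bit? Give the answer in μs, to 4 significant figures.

Transmission delay per hop = L/R = 15096/5900000000 = 2.55864 μs; 4 hops → 10.2346 μs.
Propagation delays (d/s per hop): 32500, 15, 27411.2, 31750 μs; sum = 91676.2 μs.
End-to-end = 91690 μs.

91690 μs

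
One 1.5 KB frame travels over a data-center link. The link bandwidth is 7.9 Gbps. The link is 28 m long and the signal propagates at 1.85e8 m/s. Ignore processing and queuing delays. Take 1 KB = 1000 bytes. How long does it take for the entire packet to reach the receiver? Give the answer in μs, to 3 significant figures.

1.67 μs

L = 12000 bits.
Transmission delay = L/R = 12000 / 7900000000 = 1.51899 μs.
Propagation delay = d/s = 28 m / 185000000 m/s = 0.151351 μs.
Total = 1.67 μs.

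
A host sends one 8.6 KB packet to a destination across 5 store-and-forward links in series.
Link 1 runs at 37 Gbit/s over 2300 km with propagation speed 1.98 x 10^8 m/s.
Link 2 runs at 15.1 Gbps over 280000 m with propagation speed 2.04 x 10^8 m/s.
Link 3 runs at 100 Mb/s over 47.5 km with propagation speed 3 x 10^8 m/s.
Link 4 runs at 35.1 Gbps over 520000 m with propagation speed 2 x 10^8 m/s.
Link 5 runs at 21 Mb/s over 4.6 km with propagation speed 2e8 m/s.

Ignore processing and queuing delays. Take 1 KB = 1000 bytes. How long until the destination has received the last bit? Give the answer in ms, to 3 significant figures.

19.7 ms

L = 68800 bits.
Transmission delays (L/R per hop): 0.00185946, 0.00455629, 0.688, 0.00196011, 3.27619 ms; sum = 3.97257 ms.
Propagation delays (d/s per hop): 11.6162, 1.37255, 0.158333, 2.6, 0.023 ms; sum = 15.77 ms.
End-to-end = 19.7 ms.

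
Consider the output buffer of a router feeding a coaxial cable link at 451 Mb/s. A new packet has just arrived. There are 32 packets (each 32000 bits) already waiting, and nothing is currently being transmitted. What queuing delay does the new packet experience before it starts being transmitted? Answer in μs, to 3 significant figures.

2270 μs

Each queued packet: L/R = 32000/451000000 = 70.9534 μs.
32 queued → 2270.51 μs.
Queuing delay = 2270 μs.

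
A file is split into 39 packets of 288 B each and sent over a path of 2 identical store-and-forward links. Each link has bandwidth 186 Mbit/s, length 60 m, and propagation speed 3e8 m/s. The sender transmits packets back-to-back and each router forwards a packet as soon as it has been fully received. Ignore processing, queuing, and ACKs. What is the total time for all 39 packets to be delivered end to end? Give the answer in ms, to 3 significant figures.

0.496 ms

Per-hop transmission t_tx = L/R = 2304/186000000 = 0.0123871 ms.
Per-hop propagation t_prop = 60/300000000 = 0.0002 ms.
Pipeline fill: first packet needs 2·t_tx to clear all hops; remaining 38 packets each add one t_tx.
Total = (2+39-1)·t_tx + 2·t_prop = 40·0.0123871 + 2·0.0002 = 0.496 ms.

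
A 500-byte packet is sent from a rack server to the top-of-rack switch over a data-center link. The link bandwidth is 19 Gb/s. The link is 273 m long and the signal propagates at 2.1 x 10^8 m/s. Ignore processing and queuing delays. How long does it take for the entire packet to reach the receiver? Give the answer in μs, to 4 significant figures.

1.511 μs

L = 500 × 8 = 4000 bits.
Transmission delay = L/R = 4000 / 19000000000 = 0.210526 μs.
Propagation delay = d/s = 273 m / 210000000 m/s = 1.3 μs.
Total = 1.511 μs.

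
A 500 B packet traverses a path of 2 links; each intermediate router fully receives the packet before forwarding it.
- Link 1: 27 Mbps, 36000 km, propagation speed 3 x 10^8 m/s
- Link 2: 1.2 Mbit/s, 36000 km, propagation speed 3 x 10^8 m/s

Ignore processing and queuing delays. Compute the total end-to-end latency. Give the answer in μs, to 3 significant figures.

L = 500 × 8 = 4000 bits.
Transmission delays (L/R per hop): 148.148, 3333.33 μs; sum = 3481.48 μs.
Propagation delays (d/s per hop): 120000, 120000 μs; sum = 240000 μs.
End-to-end = 243000 μs.

243000 μs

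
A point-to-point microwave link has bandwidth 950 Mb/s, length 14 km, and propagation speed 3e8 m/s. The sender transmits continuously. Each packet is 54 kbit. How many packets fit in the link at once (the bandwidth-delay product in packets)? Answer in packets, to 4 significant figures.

0.8210 packets

Propagation delay = 14000 / 300000000 = 4.66667e-05 s.
BDP = R × t_prop = 950000000 × 4.66667e-05 = 44333.3 bits.
In packets of 54000 bits: 0.8210 packets.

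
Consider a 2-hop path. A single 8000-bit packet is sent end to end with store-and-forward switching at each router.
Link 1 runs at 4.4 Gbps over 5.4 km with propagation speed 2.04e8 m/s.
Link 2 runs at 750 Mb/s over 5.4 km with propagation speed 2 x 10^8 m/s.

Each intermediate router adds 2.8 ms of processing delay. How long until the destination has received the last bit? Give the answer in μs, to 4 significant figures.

Transmission delays (L/R per hop): 1.81818, 10.6667 μs; sum = 12.4848 μs.
Propagation delays (d/s per hop): 26.4706, 27 μs; sum = 53.4706 μs.
Processing at 1 router(s): 1 × 2.8 ms = 2800 μs.
End-to-end = 2866 μs.

2866 μs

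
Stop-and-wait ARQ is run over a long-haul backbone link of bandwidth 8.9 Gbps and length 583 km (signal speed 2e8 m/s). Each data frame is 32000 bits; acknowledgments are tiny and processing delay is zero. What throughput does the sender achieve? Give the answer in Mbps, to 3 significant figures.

5.49 Mbps

t_tx = L/R = 32000/8900000000 = 3.59551e-06 s.
t_prop = 583000/200000000 = 0.002915 s; RTT = 0.00583 s.
Cycle = t_tx + RTT = 0.0058336 s.
Throughput = L / cycle = 32000 / 0.0058336 = 5.49 Mbps.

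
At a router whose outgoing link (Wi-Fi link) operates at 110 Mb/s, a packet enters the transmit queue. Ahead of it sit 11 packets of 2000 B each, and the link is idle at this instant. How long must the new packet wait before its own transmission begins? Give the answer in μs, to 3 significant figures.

1600 μs

Each queued packet: L/R = 16000/110000000 = 145.455 μs.
11 queued → 1600 μs.
Queuing delay = 1600 μs.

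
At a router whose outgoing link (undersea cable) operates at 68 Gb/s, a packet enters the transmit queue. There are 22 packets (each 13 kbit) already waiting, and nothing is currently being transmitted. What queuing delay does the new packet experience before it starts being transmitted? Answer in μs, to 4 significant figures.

4.206 μs

Each queued packet: L/R = 13000/68000000000 = 0.191176 μs.
22 queued → 4.20588 μs.
Queuing delay = 4.206 μs.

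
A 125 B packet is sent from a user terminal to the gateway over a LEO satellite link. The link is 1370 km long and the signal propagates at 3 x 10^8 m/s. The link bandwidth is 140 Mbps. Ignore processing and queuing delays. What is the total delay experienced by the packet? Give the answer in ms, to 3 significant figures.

4.57 ms

L = 125 × 8 = 1000 bits.
Transmission delay = L/R = 1000 / 140000000 = 0.00714286 ms.
Propagation delay = d/s = 1370000 m / 300000000 m/s = 4.56667 ms.
Total = 4.57 ms.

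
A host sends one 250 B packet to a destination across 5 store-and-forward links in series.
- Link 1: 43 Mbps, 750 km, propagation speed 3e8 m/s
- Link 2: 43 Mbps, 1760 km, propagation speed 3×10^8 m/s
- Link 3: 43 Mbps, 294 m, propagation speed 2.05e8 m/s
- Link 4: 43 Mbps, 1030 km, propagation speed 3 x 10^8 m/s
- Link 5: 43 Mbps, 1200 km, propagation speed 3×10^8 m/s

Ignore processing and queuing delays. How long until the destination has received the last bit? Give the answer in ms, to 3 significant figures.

16.0 ms

L = 250 × 8 = 2000 bits.
Transmission delay per hop = L/R = 2000/43000000 = 0.0465116 ms; 5 hops → 0.232558 ms.
Propagation delays (d/s per hop): 2.5, 5.86667, 0.00143415, 3.43333, 4 ms; sum = 15.8014 ms.
End-to-end = 16.0 ms.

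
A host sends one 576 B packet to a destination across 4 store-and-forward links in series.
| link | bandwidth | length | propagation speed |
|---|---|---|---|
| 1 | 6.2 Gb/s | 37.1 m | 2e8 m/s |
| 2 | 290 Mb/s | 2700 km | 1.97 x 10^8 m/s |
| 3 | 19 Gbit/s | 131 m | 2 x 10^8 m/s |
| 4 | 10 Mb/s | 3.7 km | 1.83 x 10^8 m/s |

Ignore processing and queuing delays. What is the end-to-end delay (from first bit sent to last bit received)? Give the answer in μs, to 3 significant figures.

14200 μs

L = 576 × 8 = 4608 bits.
Transmission delays (L/R per hop): 0.743226, 15.8897, 0.242526, 460.8 μs; sum = 477.675 μs.
Propagation delays (d/s per hop): 0.1855, 13705.6, 0.655, 20.2186 μs; sum = 13726.6 μs.
End-to-end = 14200 μs.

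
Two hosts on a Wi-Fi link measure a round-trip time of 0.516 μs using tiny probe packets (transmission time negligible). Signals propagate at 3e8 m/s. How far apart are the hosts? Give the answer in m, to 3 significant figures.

One-way propagation = RTT/2 = 0.258 μs.
d = s × t = 300000000 × 2.58e-07 = 77.4 m.

77.4 m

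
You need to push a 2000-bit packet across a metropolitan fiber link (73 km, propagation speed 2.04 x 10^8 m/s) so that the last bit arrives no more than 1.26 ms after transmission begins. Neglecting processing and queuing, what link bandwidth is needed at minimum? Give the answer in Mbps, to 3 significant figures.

Propagation delay = 73000 / 204000000 = 0.357843 ms.
Transmission budget = 1.26 − 0.357843 = 0.902157 ms.
R ≥ L / t_tx = 2000 bits / 0.000902157 s = 2.22 Mbps.

2.22 Mbps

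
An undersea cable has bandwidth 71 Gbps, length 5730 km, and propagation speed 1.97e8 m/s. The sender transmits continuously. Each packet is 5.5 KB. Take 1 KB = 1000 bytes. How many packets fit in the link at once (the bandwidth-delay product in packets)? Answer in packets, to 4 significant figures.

Propagation delay = 5730000 / 197000000 = 0.0290863 s.
BDP = R × t_prop = 71000000000 × 0.0290863 = 2065130000 bits.
In packets of 44000 bits: 46930 packets.

46930 packets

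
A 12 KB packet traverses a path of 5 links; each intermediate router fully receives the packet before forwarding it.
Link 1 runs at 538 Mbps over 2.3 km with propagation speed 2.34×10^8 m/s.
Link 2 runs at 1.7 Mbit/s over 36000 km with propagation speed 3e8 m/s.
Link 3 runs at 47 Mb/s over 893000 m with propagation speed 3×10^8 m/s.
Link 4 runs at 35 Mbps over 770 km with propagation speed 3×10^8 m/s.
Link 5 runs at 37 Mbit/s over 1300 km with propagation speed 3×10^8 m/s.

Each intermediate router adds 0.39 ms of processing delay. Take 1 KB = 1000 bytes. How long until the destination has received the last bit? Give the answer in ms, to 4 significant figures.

L = 96000 bits.
Transmission delays (L/R per hop): 0.178439, 56.4706, 2.04255, 2.74286, 2.59459 ms; sum = 64.029 ms.
Propagation delays (d/s per hop): 0.00982906, 120, 2.97667, 2.56667, 4.33333 ms; sum = 129.886 ms.
Processing at 4 router(s): 4 × 0.39 ms = 1.56 ms.
End-to-end = 195.5 ms.

195.5 ms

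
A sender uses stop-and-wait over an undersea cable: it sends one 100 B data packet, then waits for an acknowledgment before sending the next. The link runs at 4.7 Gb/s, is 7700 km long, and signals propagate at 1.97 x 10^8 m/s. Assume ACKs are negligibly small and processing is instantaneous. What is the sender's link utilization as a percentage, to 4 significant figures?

t_tx = L/R = 800/4700000000 = 1.70213e-07 s.
t_prop = 7700000/197000000 = 0.0390863 s; RTT = 0.0781726 s.
Cycle = t_tx + RTT = 0.0781728 s.
Utilization = t_tx / cycle = 1.70213e-07/0.0781728 = 0.0002177 %.

0.0002177 %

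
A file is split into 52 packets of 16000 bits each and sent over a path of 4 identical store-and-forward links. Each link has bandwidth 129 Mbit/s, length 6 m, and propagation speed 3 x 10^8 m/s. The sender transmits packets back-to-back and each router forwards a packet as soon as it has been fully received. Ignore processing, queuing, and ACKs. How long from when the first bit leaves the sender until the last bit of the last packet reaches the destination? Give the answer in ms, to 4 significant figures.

6.822 ms

Per-hop transmission t_tx = L/R = 16000/129000000 = 0.124031 ms.
Per-hop propagation t_prop = 6/300000000 = 2e-05 ms.
Pipeline fill: first packet needs 4·t_tx to clear all hops; remaining 51 packets each add one t_tx.
Total = (4+52-1)·t_tx + 4·t_prop = 55·0.124031 + 4·2e-05 = 6.822 ms.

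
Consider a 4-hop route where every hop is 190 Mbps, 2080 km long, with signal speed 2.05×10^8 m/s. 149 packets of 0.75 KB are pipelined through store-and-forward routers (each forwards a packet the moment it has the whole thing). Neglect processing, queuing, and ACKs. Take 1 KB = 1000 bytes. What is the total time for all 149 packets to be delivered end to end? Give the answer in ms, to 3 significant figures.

45.4 ms

Per-hop transmission t_tx = L/R = 6000/190000000 = 0.0315789 ms.
Per-hop propagation t_prop = 2080000/2.05e+08 = 10.1463 ms.
Pipeline fill: first packet needs 4·t_tx to clear all hops; remaining 148 packets each add one t_tx.
Total = (4+149-1)·t_tx + 4·t_prop = 152·0.0315789 + 4·10.1463 = 45.4 ms.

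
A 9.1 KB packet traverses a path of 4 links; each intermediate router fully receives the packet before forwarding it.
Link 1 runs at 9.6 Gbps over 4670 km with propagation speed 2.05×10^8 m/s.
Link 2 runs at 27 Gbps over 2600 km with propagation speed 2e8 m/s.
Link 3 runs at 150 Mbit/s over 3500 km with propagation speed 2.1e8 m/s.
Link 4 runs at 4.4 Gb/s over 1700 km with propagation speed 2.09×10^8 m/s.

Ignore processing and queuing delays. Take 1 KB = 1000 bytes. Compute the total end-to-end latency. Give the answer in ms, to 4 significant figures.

L = 72800 bits.
Transmission delays (L/R per hop): 0.00758333, 0.0026963, 0.485333, 0.0165455 ms; sum = 0.512158 ms.
Propagation delays (d/s per hop): 22.7805, 13, 16.6667, 8.13397 ms; sum = 60.5811 ms.
End-to-end = 61.09 ms.

61.09 ms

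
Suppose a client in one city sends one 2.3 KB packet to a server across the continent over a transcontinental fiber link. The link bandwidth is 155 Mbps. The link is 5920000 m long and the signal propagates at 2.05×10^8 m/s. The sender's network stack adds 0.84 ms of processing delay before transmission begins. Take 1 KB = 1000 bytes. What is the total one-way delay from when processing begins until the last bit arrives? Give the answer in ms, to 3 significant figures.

L = 18400 bits.
Transmission delay = L/R = 18400 / 155000000 = 0.11871 ms.
Propagation delay = d/s = 5920000 m / 2.05e+08 m/s = 28.878 ms.
Plus processing delay 0.84 ms = 0.84 ms.
Total = 29.8 ms.

29.8 ms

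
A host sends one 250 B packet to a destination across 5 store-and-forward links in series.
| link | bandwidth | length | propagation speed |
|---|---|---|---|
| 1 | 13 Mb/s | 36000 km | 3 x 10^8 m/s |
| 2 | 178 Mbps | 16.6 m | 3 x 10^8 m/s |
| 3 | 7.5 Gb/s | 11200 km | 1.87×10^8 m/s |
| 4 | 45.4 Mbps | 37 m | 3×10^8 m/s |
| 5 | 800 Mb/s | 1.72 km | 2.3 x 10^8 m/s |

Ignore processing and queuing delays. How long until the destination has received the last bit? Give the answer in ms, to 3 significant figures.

L = 250 × 8 = 2000 bits.
Transmission delays (L/R per hop): 0.153846, 0.011236, 0.000266667, 0.0440529, 0.0025 ms; sum = 0.211902 ms.
Propagation delays (d/s per hop): 120, 5.53333e-05, 59.893, 0.000123333, 0.00747826 ms; sum = 179.901 ms.
End-to-end = 180 ms.

180 ms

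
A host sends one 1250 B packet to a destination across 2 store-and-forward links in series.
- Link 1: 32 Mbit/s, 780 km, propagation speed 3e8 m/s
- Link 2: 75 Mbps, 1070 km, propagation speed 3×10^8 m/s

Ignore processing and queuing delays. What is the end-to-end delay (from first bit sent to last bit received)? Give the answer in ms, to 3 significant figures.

6.61 ms

L = 1250 × 8 = 10000 bits.
Transmission delays (L/R per hop): 0.3125, 0.133333 ms; sum = 0.445833 ms.
Propagation delays (d/s per hop): 2.6, 3.56667 ms; sum = 6.16667 ms.
End-to-end = 6.61 ms.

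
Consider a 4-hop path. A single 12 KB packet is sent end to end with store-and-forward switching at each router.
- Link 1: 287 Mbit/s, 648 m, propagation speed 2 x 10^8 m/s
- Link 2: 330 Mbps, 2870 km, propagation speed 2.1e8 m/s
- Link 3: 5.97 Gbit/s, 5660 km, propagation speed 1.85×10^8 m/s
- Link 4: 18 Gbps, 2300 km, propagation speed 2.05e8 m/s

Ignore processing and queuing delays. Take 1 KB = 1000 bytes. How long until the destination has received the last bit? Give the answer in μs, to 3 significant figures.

56100 μs

L = 96000 bits.
Transmission delays (L/R per hop): 334.495, 290.909, 16.0804, 5.33333 μs; sum = 646.818 μs.
Propagation delays (d/s per hop): 3.24, 13666.7, 30594.6, 11219.5 μs; sum = 55484 μs.
End-to-end = 56100 μs.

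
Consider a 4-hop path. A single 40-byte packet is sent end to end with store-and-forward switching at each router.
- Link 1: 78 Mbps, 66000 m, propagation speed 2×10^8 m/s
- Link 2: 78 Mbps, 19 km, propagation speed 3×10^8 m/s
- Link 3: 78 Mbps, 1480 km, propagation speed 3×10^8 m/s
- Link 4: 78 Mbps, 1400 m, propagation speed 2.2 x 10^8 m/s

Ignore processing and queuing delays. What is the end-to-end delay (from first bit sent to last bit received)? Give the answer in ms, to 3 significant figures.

L = 40 × 8 = 320 bits.
Transmission delay per hop = L/R = 320/78000000 = 0.00410256 ms; 4 hops → 0.0164103 ms.
Propagation delays (d/s per hop): 0.33, 0.0633333, 4.93333, 0.00636364 ms; sum = 5.33303 ms.
End-to-end = 5.35 ms.

5.35 ms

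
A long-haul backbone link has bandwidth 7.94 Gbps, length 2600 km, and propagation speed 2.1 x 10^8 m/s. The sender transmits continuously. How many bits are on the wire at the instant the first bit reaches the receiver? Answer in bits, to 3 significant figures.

98300000 bits

Propagation delay = 2600000 / 210000000 = 0.012381 s.
BDP = R × t_prop = 7940000000 × 0.012381 = 98304800 bits.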